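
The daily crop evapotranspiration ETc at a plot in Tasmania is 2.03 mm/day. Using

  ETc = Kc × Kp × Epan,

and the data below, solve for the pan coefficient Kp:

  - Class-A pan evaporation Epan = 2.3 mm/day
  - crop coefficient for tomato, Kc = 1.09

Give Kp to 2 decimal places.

0.81

ETc = Kc × Kp × Epan  ⇒  Kp = ETc / (Kc × Epan)
Kp = 2.03 / (1.09 × 2.3) = 2.03 / 2.507 = 0.8097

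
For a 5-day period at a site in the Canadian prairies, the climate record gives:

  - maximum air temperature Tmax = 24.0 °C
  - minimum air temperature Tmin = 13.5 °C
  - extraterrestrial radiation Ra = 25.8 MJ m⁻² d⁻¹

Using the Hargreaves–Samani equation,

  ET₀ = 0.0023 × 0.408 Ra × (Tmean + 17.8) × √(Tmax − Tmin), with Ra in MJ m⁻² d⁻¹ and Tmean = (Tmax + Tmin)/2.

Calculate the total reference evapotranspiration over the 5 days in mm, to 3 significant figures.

14.3 mm

Tmean = (24.0 + 13.5)/2 = 18.75 °C
0.408 Ra = 0.408 × 25.8 = 10.5264 mm/d equivalent
ET₀ = 0.0023 × 10.5264 × (18.75 + 17.8) × √10.5 = 0.0023 × 10.5264 × 36.55 × 3.2404 = 2.8674 mm/d
Over 5 days: 2.8674 × 5 = 14.337 mm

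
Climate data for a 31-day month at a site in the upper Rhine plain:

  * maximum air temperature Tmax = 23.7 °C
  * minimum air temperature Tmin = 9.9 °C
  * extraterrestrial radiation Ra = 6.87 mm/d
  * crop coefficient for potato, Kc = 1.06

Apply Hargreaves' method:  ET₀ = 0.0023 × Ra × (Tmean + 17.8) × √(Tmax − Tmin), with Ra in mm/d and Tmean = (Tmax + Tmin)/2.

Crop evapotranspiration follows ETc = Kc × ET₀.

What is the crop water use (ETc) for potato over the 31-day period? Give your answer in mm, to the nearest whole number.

Tmean = (23.7 + 9.9)/2 = 16.80 °C
ET₀ = 0.0023 × 6.87 × (16.80 + 17.8) × √13.8 = 0.0023 × 6.87 × 34.60 × 3.7148 = 2.0309 mm/d
ETc = Kc × ET₀ = 1.06 × 2.0309 = 2.1528 mm/d
Over 31 days: 2.1528 × 31 = 66.737 mm

67 mm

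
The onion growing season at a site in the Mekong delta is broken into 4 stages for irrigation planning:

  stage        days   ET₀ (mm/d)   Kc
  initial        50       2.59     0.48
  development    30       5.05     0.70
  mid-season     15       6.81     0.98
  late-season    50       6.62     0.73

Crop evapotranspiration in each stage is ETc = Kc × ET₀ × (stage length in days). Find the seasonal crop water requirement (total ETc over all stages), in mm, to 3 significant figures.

510 mm

initial: 0.48 × 2.59 × 50 = 62.16 mm
development: 0.70 × 5.05 × 30 = 106.05 mm
mid-season: 0.98 × 6.81 × 15 = 100.11 mm
late-season: 0.73 × 6.62 × 50 = 241.63 mm
Seasonal total = 509.95 mm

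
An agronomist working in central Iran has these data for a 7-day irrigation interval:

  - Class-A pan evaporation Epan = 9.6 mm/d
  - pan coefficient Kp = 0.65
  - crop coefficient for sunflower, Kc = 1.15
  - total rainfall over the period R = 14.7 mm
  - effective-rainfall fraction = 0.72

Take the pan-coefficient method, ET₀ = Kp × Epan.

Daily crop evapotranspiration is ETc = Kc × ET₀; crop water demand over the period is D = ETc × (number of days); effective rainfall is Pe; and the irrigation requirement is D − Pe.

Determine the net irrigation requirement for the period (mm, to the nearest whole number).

40 mm

ET₀ = 0.65 × 9.6 = 6.2400 mm/d
ETc = Kc × ET₀ = 1.15 × 6.2400 = 7.1760 mm/d
Crop demand D = ETc × 7 d = 7.1760 × 7 = 50.232 mm
Pe = 0.72 × 14.7 = 10.584 mm
D − Pe = 50.232 − 10.584 = 39.648 mm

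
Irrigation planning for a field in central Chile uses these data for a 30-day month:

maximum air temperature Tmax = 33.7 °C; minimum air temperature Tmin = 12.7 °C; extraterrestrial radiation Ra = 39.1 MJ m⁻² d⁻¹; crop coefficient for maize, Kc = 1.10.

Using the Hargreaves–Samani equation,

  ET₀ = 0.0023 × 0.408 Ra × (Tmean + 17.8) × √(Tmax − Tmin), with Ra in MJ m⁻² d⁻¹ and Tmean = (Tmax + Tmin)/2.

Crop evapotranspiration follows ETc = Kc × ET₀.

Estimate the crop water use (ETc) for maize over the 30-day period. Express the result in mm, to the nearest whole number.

227 mm

Tmean = (33.7 + 12.7)/2 = 23.20 °C
0.408 Ra = 0.408 × 39.1 = 15.9528 mm/d equivalent
ET₀ = 0.0023 × 15.9528 × (23.20 + 17.8) × √21.0 = 0.0023 × 15.9528 × 41.00 × 4.5826 = 6.8938 mm/d
ETc = Kc × ET₀ = 1.10 × 6.8938 = 7.5832 mm/d
Over 30 days: 7.5832 × 30 = 227.496 mm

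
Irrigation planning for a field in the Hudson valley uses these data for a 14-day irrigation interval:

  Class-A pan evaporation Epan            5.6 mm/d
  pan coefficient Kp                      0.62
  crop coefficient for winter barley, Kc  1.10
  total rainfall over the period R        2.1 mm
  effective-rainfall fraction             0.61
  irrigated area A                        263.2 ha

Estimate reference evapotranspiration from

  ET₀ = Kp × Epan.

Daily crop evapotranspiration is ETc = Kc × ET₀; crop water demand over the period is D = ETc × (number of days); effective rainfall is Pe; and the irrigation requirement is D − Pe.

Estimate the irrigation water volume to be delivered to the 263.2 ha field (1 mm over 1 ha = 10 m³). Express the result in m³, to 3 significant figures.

ET₀ = 0.62 × 5.6 = 3.4720 mm/d
ETc = Kc × ET₀ = 1.10 × 3.4720 = 3.8192 mm/d
Crop demand D = ETc × 14 d = 3.8192 × 14 = 53.469 mm
Pe = 0.61 × 2.1 = 1.281 mm
D − Pe = 53.469 − 1.281 = 52.188 mm
Volume = 52.188 mm × 263.2 ha × 10 = 137358.8 m³

137000 m³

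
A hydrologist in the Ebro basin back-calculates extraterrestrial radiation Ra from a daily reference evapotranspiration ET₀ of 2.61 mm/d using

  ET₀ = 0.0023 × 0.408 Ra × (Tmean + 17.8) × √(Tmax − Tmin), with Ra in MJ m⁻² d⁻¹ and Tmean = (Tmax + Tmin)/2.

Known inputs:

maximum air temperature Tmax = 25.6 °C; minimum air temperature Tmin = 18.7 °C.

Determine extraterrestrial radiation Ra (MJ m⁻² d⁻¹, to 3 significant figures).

26.5 MJ m⁻² d⁻¹

Tmean = (25.6+18.7)/2 = 22.15 °C; ΔT = 6.9
Ra = ET₀ / [0.0023 × 0.408 × (Tmean+17.8) × √ΔT]
   = 2.61 / (0.0023 × 0.408 × 39.95 × 2.6268) = 26.504 MJ m⁻² d⁻¹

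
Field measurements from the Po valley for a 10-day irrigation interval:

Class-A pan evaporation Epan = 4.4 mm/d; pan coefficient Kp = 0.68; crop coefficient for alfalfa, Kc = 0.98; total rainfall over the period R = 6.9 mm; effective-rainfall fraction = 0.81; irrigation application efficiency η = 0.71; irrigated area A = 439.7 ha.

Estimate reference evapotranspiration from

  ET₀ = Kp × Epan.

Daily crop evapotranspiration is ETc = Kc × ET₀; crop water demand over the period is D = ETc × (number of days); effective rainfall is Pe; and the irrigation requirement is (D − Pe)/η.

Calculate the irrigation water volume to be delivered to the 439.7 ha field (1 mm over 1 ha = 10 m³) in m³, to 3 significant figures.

ET₀ = 0.68 × 4.4 = 2.9920 mm/d
ETc = Kc × ET₀ = 0.98 × 2.9920 = 2.9322 mm/d
Crop demand D = ETc × 10 d = 2.9322 × 10 = 29.322 mm
Pe = 0.81 × 6.9 = 5.589 mm
D − Pe = 29.322 − 5.589 = 23.733 mm
Gross irrigation = 23.733 / 0.71 = 33.427 mm
Volume = 33.427 mm × 439.7 ha × 10 = 146978.5 m³

147000 m³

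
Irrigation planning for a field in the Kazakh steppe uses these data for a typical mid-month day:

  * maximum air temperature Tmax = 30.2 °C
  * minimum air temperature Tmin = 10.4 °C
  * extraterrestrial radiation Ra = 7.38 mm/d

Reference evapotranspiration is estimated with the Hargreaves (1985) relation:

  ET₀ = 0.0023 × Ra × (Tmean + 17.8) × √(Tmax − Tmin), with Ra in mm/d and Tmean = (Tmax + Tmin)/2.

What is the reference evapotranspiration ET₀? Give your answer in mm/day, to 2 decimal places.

Tmean = (30.2 + 10.4)/2 = 20.30 °C
ET₀ = 0.0023 × 7.38 × (20.30 + 17.8) × √19.8 = 0.0023 × 7.38 × 38.10 × 4.4497 = 2.8777 mm/d

2.88 mm/day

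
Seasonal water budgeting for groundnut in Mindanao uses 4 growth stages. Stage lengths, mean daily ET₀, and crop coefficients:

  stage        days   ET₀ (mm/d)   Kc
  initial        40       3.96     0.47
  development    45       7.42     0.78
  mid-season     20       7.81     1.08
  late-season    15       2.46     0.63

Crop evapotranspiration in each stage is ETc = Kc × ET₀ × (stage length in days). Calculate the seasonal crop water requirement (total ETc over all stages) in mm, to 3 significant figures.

initial: 0.47 × 3.96 × 40 = 74.45 mm
development: 0.78 × 7.42 × 45 = 260.44 mm
mid-season: 1.08 × 7.81 × 20 = 168.70 mm
late-season: 0.63 × 2.46 × 15 = 23.25 mm
Seasonal total = 526.84 mm

527 mm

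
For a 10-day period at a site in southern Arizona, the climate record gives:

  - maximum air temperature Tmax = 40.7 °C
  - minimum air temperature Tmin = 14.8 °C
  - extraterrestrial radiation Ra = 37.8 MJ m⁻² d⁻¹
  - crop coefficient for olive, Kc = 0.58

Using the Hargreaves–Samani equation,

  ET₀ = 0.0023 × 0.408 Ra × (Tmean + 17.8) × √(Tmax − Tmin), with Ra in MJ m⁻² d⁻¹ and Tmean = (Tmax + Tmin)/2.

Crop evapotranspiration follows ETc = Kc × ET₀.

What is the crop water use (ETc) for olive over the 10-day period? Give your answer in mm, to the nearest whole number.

48 mm

Tmean = (40.7 + 14.8)/2 = 27.75 °C
0.408 Ra = 0.408 × 37.8 = 15.4224 mm/d equivalent
ET₀ = 0.0023 × 15.4224 × (27.75 + 17.8) × √25.9 = 0.0023 × 15.4224 × 45.55 × 5.0892 = 8.2228 mm/d
ETc = Kc × ET₀ = 0.58 × 8.2228 = 4.7692 mm/d
Over 10 days: 4.7692 × 10 = 47.692 mm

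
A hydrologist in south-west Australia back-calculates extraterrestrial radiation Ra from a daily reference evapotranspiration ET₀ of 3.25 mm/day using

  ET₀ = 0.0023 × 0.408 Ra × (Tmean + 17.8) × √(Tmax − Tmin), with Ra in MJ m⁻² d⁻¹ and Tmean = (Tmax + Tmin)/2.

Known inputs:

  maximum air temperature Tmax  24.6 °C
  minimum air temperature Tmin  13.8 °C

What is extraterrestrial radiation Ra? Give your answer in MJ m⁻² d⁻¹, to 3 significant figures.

Tmean = (24.6+13.8)/2 = 19.20 °C; ΔT = 10.8
Ra = ET₀ / [0.0023 × 0.408 × (Tmean+17.8) × √ΔT]
   = 3.25 / (0.0023 × 0.408 × 37.00 × 3.2863) = 28.483 MJ m⁻² d⁻¹

28.5 MJ m⁻² d⁻¹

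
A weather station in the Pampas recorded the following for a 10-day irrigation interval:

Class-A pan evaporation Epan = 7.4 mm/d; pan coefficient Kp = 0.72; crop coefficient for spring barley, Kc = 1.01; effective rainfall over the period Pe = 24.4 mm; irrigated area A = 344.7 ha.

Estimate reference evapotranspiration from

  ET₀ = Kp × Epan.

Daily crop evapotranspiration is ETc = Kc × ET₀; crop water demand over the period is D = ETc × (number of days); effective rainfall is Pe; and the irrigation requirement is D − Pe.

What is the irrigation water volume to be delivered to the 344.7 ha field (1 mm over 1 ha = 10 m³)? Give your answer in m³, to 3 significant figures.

101000 m³

ET₀ = 0.72 × 7.4 = 5.3280 mm/d
ETc = Kc × ET₀ = 1.01 × 5.3280 = 5.3813 mm/d
Crop demand D = ETc × 10 d = 5.3813 × 10 = 53.813 mm
D − Pe = 53.813 − 24.4 = 29.413 mm
Volume = 29.413 mm × 344.7 ha × 10 = 101386.6 m³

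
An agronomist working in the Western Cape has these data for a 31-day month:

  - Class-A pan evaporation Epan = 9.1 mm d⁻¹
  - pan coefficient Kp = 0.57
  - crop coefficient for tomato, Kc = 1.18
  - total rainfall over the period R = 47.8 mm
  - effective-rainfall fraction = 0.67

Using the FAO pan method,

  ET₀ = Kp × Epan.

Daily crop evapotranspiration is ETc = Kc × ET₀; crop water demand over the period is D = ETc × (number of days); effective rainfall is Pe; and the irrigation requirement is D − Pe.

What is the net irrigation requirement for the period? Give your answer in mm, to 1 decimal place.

ET₀ = 0.57 × 9.1 = 5.1870 mm/d
ETc = Kc × ET₀ = 1.18 × 5.1870 = 6.1207 mm/d
Crop demand D = ETc × 31 d = 6.1207 × 31 = 189.742 mm
Pe = 0.67 × 47.8 = 32.026 mm
D − Pe = 189.742 − 32.026 = 157.716 mm

157.7 mm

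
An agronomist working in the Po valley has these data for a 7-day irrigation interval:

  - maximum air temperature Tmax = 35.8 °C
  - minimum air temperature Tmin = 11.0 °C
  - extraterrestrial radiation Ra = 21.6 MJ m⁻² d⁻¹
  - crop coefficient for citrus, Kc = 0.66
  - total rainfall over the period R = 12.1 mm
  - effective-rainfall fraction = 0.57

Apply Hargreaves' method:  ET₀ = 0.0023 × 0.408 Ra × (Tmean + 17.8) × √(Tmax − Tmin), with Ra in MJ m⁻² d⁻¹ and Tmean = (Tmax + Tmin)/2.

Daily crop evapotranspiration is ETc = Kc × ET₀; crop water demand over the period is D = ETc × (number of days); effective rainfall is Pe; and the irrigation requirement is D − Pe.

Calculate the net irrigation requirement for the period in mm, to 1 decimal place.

Tmean = (35.8 + 11.0)/2 = 23.40 °C
0.408 Ra = 0.408 × 21.6 = 8.8128 mm/d equivalent
ET₀ = 0.0023 × 8.8128 × (23.40 + 17.8) × √24.8 = 0.0023 × 8.8128 × 41.20 × 4.9800 = 4.1588 mm/d
ETc = Kc × ET₀ = 0.66 × 4.1588 = 2.7448 mm/d
Crop demand D = ETc × 7 d = 2.7448 × 7 = 19.214 mm
Pe = 0.57 × 12.1 = 6.897 mm
D − Pe = 19.214 − 6.897 = 12.317 mm

12.3 mm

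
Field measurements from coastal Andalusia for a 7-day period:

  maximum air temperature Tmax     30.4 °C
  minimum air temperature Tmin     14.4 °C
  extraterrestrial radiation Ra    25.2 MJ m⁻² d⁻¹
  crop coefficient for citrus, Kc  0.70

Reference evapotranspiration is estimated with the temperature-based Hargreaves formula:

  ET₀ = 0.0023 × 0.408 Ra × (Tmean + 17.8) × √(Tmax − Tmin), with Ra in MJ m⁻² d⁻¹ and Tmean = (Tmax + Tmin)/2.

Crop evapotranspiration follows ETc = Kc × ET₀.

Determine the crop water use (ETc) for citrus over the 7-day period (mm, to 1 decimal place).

18.6 mm

Tmean = (30.4 + 14.4)/2 = 22.40 °C
0.408 Ra = 0.408 × 25.2 = 10.2816 mm/d equivalent
ET₀ = 0.0023 × 10.2816 × (22.40 + 17.8) × √16.0 = 0.0023 × 10.2816 × 40.20 × 4.0000 = 3.8025 mm/d
ETc = Kc × ET₀ = 0.70 × 3.8025 = 2.6618 mm/d
Over 7 days: 2.6618 × 7 = 18.633 mm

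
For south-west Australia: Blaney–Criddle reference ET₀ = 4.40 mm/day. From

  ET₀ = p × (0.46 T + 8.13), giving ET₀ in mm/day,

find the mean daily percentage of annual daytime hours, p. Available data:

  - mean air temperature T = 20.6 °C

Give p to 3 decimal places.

p = ET₀ / (0.46 T + 8.13) = 4.40 / (0.46 × 20.6 + 8.13) = 4.40 / 17.606 = 0.2499

0.250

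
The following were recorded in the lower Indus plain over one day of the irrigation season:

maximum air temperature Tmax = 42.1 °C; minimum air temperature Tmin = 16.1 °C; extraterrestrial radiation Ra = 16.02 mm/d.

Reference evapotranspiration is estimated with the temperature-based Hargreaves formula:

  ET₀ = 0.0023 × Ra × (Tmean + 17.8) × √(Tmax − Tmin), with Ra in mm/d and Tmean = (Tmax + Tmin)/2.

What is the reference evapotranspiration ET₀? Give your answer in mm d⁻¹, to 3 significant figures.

8.81 mm d⁻¹

Tmean = (42.1 + 16.1)/2 = 29.10 °C
ET₀ = 0.0023 × 16.02 × (29.10 + 17.8) × √26.0 = 0.0023 × 16.02 × 46.90 × 5.0990 = 8.8115 mm/d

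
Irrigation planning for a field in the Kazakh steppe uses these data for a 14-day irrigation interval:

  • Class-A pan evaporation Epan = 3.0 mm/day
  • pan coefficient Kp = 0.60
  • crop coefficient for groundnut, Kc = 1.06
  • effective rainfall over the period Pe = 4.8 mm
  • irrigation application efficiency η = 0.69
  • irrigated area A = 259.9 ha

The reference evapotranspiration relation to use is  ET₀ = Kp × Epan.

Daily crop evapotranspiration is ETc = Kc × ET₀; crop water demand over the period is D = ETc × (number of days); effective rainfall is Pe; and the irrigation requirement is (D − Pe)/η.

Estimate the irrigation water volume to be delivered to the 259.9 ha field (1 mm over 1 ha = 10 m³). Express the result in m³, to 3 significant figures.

82500 m³

ET₀ = 0.60 × 3.0 = 1.8000 mm/d
ETc = Kc × ET₀ = 1.06 × 1.8000 = 1.9080 mm/d
Crop demand D = ETc × 14 d = 1.9080 × 14 = 26.712 mm
D − Pe = 26.712 − 4.8 = 21.912 mm
Gross irrigation = 21.912 / 0.69 = 31.757 mm
Volume = 31.757 mm × 259.9 ha × 10 = 82536.4 m³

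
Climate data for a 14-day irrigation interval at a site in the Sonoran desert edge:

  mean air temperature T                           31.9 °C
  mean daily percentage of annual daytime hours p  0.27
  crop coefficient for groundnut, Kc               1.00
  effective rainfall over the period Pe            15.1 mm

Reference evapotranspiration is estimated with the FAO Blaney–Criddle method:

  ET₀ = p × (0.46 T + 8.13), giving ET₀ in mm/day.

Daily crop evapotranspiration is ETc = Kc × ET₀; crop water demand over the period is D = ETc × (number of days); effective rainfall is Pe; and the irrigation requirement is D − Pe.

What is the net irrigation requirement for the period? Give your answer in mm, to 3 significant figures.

71.1 mm

ET₀ = 0.27 × (0.46 × 31.9 + 8.13) = 0.27 × 22.804 = 6.1571 mm/d
ETc = Kc × ET₀ = 1.00 × 6.1571 = 6.1571 mm/d
Crop demand D = ETc × 14 d = 6.1571 × 14 = 86.199 mm
D − Pe = 86.199 − 15.1 = 71.099 mm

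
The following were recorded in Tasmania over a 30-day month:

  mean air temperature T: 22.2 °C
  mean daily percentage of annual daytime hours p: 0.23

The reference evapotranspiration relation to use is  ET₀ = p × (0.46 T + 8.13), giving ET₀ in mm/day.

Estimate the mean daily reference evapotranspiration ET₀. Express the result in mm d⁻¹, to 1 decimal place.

ET₀ = 0.23 × (0.46 × 22.2 + 8.13) = 0.23 × 18.342 = 4.2187 mm/d

4.2 mm d⁻¹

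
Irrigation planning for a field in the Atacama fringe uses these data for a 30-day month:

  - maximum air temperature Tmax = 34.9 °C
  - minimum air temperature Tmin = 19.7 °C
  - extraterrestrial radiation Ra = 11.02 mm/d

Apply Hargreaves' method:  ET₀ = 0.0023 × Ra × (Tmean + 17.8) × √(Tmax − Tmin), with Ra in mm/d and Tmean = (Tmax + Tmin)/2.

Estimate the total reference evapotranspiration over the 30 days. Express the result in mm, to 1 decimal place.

Tmean = (34.9 + 19.7)/2 = 27.30 °C
ET₀ = 0.0023 × 11.02 × (27.30 + 17.8) × √15.2 = 0.0023 × 11.02 × 45.10 × 3.8987 = 4.4566 mm/d
Over 30 days: 4.4566 × 30 = 133.698 mm

133.7 mm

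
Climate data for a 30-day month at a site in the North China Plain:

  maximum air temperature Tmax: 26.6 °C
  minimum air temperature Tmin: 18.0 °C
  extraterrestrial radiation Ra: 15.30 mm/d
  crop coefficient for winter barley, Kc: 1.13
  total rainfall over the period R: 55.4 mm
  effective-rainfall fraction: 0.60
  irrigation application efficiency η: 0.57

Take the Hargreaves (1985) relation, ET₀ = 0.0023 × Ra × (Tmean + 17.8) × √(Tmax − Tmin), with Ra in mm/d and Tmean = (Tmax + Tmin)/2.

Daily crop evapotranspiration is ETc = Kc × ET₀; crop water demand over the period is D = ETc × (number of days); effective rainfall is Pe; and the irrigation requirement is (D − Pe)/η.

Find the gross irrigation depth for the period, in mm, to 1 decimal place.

Tmean = (26.6 + 18.0)/2 = 22.30 °C
ET₀ = 0.0023 × 15.30 × (22.30 + 17.8) × √8.6 = 0.0023 × 15.30 × 40.10 × 2.9326 = 4.1382 mm/d
ETc = Kc × ET₀ = 1.13 × 4.1382 = 4.6762 mm/d
Crop demand D = ETc × 30 d = 4.6762 × 30 = 140.286 mm
Pe = 0.60 × 55.4 = 33.240 mm
D − Pe = 140.286 − 33.240 = 107.046 mm
Gross irrigation = 107.046 / 0.57 = 187.800 mm

187.8 mm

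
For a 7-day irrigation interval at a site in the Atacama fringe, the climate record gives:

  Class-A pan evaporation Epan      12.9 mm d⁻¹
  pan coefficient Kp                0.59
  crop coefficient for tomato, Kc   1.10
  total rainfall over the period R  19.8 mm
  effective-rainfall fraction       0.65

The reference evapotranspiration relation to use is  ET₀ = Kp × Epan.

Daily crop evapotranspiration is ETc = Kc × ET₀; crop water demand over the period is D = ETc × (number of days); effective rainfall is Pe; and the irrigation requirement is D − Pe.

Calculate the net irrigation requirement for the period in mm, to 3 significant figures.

45.7 mm

ET₀ = 0.59 × 12.9 = 7.6110 mm/d
ETc = Kc × ET₀ = 1.10 × 7.6110 = 8.3721 mm/d
Crop demand D = ETc × 7 d = 8.3721 × 7 = 58.605 mm
Pe = 0.65 × 19.8 = 12.870 mm
D − Pe = 58.605 − 12.870 = 45.735 mm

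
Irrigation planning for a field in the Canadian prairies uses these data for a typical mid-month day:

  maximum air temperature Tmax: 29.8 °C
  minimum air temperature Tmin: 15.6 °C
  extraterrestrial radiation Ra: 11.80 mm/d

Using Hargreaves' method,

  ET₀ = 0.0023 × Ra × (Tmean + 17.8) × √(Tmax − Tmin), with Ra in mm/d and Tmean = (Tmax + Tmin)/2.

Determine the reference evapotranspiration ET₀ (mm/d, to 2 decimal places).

Tmean = (29.8 + 15.6)/2 = 22.70 °C
ET₀ = 0.0023 × 11.80 × (22.70 + 17.8) × √14.2 = 0.0023 × 11.80 × 40.50 × 3.7683 = 4.1420 mm/d

4.14 mm/d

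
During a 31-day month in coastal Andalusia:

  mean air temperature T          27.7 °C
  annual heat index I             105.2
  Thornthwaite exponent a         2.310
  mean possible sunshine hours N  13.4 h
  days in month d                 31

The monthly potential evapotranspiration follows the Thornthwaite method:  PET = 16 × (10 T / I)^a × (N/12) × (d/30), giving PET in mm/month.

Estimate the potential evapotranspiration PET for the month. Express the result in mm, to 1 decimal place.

172.8 mm

10T/I = 10 × 27.7 / 105.2 = 2.6331
(10T/I)^a = 2.6331^2.310 = 9.3601
Uncorrected PET = 16 × 9.3601 = 149.762 mm
Correction = (N/12)(d/30) = (13.4/12)(31/30) = 1.1539
PET = 149.762 × 1.1539 = 172.810 mm/month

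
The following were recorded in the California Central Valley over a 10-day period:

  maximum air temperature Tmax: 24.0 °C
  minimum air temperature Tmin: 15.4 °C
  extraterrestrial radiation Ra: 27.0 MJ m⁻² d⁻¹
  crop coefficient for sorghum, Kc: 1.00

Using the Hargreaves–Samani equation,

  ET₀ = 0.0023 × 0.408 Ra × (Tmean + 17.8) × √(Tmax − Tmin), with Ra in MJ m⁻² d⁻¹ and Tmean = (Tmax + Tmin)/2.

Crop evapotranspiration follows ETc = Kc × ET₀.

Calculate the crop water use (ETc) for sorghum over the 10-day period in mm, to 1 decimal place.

Tmean = (24.0 + 15.4)/2 = 19.70 °C
0.408 Ra = 0.408 × 27.0 = 11.0160 mm/d equivalent
ET₀ = 0.0023 × 11.0160 × (19.70 + 17.8) × √8.6 = 0.0023 × 11.0160 × 37.50 × 2.9326 = 2.7864 mm/d
ETc = Kc × ET₀ = 1.00 × 2.7864 = 2.7864 mm/d
Over 10 days: 2.7864 × 10 = 27.864 mm

27.9 mm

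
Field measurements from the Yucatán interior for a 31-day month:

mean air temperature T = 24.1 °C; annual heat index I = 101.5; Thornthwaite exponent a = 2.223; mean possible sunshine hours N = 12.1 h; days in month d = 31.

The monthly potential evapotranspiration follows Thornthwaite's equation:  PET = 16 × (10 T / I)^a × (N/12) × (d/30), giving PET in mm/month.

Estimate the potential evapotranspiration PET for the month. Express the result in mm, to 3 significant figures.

114 mm

10T/I = 10 × 24.1 / 101.5 = 2.3744
(10T/I)^a = 2.3744^2.223 = 6.8369
Uncorrected PET = 16 × 6.8369 = 109.390 mm
Correction = (N/12)(d/30) = (12.1/12)(31/30) = 1.0419
PET = 109.390 × 1.0419 = 113.973 mm/month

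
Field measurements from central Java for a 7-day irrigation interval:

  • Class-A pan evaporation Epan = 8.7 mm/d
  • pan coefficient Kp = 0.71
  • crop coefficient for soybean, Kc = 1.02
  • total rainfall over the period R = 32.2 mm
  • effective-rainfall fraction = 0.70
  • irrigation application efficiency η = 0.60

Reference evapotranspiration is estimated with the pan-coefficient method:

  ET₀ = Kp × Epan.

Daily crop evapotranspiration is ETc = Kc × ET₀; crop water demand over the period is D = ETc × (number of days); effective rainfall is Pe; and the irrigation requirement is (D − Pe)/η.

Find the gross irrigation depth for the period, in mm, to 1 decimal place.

35.9 mm

ET₀ = 0.71 × 8.7 = 6.1770 mm/d
ETc = Kc × ET₀ = 1.02 × 6.1770 = 6.3005 mm/d
Crop demand D = ETc × 7 d = 6.3005 × 7 = 44.104 mm
Pe = 0.70 × 32.2 = 22.540 mm
D − Pe = 44.104 − 22.540 = 21.564 mm
Gross irrigation = 21.564 / 0.60 = 35.940 mm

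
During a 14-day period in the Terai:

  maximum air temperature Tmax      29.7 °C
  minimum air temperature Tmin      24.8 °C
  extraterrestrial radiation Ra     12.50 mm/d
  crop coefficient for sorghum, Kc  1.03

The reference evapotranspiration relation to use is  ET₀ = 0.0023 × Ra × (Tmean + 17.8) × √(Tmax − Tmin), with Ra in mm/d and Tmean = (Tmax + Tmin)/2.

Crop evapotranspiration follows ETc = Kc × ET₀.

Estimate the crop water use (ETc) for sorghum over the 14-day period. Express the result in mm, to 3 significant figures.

Tmean = (29.7 + 24.8)/2 = 27.25 °C
ET₀ = 0.0023 × 12.50 × (27.25 + 17.8) × √4.9 = 0.0023 × 12.50 × 45.05 × 2.2136 = 2.8670 mm/d
ETc = Kc × ET₀ = 1.03 × 2.8670 = 2.9530 mm/d
Over 14 days: 2.9530 × 14 = 41.342 mm

41.3 mm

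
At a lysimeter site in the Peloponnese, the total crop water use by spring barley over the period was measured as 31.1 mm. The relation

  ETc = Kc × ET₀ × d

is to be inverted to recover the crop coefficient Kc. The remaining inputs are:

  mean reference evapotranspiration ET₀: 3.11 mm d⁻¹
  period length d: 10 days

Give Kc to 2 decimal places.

ETc = Kc × ET₀ × d  ⇒  Kc = ETc / (ET₀ × d)
Kc = 31.1 / (3.11 × 10) = 31.1 / 31.10 = 1.0000

1.00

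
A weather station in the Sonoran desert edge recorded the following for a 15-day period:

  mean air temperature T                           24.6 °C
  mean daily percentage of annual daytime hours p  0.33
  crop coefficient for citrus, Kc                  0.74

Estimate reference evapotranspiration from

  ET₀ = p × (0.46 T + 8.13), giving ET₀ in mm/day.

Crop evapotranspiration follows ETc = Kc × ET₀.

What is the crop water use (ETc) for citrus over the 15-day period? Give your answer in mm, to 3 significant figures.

71.2 mm

ET₀ = 0.33 × (0.46 × 24.6 + 8.13) = 0.33 × 19.446 = 6.4172 mm/d
ETc = Kc × ET₀ = 0.74 × 6.4172 = 4.7487 mm/d
Over 15 days: 4.7487 × 15 = 71.231 mm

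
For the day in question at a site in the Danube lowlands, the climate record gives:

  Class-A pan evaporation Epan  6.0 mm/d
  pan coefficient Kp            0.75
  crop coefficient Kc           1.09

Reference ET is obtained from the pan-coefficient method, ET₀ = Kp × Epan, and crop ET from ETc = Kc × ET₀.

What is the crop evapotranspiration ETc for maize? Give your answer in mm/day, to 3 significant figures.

ET₀ = 0.75 × 6.0 = 4.5000 mm/d
ETc = Kc × ET₀ = 1.09 × 4.5000 = 4.9050 mm/d

4.91 mm/day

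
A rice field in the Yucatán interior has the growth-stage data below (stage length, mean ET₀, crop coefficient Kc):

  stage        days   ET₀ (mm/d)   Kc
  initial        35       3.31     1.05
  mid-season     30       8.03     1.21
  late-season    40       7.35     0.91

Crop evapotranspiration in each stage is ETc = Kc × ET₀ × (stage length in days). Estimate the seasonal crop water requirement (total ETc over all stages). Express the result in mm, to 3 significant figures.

initial: 1.05 × 3.31 × 35 = 121.64 mm
mid-season: 1.21 × 8.03 × 30 = 291.49 mm
late-season: 0.91 × 7.35 × 40 = 267.54 mm
Seasonal total = 680.67 mm

681 mm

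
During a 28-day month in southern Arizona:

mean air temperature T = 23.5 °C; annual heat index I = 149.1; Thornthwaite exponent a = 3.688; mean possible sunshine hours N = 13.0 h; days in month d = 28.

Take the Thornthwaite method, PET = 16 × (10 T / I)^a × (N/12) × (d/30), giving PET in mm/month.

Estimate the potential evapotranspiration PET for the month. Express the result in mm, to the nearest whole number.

87 mm

10T/I = 10 × 23.5 / 149.1 = 1.5761
(10T/I)^a = 1.5761^3.688 = 5.3541
Uncorrected PET = 16 × 5.3541 = 85.666 mm
Correction = (N/12)(d/30) = (13.0/12)(28/30) = 1.0111
PET = 85.666 × 1.0111 = 86.617 mm/month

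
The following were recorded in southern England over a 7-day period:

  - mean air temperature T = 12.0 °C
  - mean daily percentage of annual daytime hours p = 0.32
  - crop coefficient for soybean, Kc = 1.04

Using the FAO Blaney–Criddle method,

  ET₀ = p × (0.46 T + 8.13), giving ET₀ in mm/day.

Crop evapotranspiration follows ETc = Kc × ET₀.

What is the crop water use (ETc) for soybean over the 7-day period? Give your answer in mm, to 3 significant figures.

ET₀ = 0.32 × (0.46 × 12.0 + 8.13) = 0.32 × 13.650 = 4.3680 mm/d
ETc = Kc × ET₀ = 1.04 × 4.3680 = 4.5427 mm/d
Over 7 days: 4.5427 × 7 = 31.799 mm

31.8 mm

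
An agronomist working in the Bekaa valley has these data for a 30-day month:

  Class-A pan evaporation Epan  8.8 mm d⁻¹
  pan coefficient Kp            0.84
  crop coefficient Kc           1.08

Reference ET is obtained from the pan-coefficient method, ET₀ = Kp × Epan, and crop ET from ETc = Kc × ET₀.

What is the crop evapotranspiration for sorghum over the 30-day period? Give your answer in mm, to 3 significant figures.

ET₀ = 0.84 × 8.8 = 7.3920 mm/d
ETc = Kc × ET₀ = 1.08 × 7.3920 = 7.9834 mm/d
Over 30 days: 7.9834 × 30 = 239.502 mm

240 mm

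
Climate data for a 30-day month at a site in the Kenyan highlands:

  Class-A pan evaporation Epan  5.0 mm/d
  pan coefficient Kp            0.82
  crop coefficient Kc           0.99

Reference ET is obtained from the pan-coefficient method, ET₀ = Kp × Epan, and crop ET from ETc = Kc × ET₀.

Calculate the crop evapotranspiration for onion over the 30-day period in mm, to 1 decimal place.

121.8 mm

ET₀ = 0.82 × 5.0 = 4.1000 mm/d
ETc = Kc × ET₀ = 0.99 × 4.1000 = 4.0590 mm/d
Over 30 days: 4.0590 × 30 = 121.770 mm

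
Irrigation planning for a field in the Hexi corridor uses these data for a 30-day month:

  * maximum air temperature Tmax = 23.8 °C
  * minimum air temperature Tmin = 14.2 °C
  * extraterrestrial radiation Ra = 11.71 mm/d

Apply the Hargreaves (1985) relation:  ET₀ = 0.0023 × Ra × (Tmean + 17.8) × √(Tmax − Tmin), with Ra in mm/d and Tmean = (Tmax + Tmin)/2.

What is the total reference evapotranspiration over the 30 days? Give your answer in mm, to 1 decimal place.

92.1 mm

Tmean = (23.8 + 14.2)/2 = 19.00 °C
ET₀ = 0.0023 × 11.71 × (19.00 + 17.8) × √9.6 = 0.0023 × 11.71 × 36.80 × 3.0984 = 3.0709 mm/d
Over 30 days: 3.0709 × 30 = 92.127 mm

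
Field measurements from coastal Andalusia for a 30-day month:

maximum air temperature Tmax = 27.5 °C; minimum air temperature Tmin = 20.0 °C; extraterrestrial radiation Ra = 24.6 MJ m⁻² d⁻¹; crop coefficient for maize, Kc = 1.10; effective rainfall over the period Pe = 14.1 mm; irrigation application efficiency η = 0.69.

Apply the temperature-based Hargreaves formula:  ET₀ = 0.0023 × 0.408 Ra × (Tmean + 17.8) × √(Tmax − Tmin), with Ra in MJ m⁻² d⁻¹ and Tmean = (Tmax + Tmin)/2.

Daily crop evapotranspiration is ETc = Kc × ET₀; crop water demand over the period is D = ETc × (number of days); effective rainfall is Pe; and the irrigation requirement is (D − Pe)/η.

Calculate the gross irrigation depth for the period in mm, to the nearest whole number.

Tmean = (27.5 + 20.0)/2 = 23.75 °C
0.408 Ra = 0.408 × 24.6 = 10.0368 mm/d equivalent
ET₀ = 0.0023 × 10.0368 × (23.75 + 17.8) × √7.5 = 0.0023 × 10.0368 × 41.55 × 2.7386 = 2.6268 mm/d
ETc = Kc × ET₀ = 1.10 × 2.6268 = 2.8895 mm/d
Crop demand D = ETc × 30 d = 2.8895 × 30 = 86.685 mm
D − Pe = 86.685 − 14.1 = 72.585 mm
Gross irrigation = 72.585 / 0.69 = 105.196 mm

105 mm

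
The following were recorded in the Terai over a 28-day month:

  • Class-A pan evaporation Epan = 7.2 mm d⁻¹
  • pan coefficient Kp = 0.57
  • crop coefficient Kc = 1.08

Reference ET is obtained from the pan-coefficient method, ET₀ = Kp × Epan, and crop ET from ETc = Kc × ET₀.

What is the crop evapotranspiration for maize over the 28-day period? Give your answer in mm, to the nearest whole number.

124 mm

ET₀ = 0.57 × 7.2 = 4.1040 mm/d
ETc = Kc × ET₀ = 1.08 × 4.1040 = 4.4323 mm/d
Over 28 days: 4.4323 × 28 = 124.104 mm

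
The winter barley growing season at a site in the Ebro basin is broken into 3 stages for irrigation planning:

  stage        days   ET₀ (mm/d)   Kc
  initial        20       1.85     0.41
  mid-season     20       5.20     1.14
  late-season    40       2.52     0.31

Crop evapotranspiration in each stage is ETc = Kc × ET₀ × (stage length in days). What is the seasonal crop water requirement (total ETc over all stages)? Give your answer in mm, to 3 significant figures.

initial: 0.41 × 1.85 × 20 = 15.17 mm
mid-season: 1.14 × 5.20 × 20 = 118.56 mm
late-season: 0.31 × 2.52 × 40 = 31.25 mm
Seasonal total = 164.98 mm

165 mm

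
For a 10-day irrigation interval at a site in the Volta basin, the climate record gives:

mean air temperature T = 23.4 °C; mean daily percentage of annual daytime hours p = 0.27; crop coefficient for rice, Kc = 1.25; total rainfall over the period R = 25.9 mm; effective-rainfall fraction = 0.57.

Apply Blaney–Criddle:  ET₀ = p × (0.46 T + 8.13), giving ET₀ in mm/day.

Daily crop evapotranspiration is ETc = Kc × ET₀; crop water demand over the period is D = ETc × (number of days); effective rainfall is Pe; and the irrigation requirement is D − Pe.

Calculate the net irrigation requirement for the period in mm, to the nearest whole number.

49 mm

ET₀ = 0.27 × (0.46 × 23.4 + 8.13) = 0.27 × 18.894 = 5.1014 mm/d
ETc = Kc × ET₀ = 1.25 × 5.1014 = 6.3768 mm/d
Crop demand D = ETc × 10 d = 6.3768 × 10 = 63.768 mm
Pe = 0.57 × 25.9 = 14.763 mm
D − Pe = 63.768 − 14.763 = 49.005 mm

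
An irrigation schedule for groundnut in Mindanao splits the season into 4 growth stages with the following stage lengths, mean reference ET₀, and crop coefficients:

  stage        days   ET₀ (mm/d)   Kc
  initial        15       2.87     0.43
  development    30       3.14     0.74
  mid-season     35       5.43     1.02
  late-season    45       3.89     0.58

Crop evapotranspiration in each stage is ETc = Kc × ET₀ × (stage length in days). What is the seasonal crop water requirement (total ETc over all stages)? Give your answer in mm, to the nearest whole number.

384 mm

initial: 0.43 × 2.87 × 15 = 18.51 mm
development: 0.74 × 3.14 × 30 = 69.71 mm
mid-season: 1.02 × 5.43 × 35 = 193.85 mm
late-season: 0.58 × 3.89 × 45 = 101.53 mm
Seasonal total = 383.60 mm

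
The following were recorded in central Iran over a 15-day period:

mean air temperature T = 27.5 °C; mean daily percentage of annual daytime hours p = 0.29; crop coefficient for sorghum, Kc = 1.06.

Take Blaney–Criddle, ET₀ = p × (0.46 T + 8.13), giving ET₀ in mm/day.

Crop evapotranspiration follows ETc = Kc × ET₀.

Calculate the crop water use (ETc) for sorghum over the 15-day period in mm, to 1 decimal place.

ET₀ = 0.29 × (0.46 × 27.5 + 8.13) = 0.29 × 20.780 = 6.0262 mm/d
ETc = Kc × ET₀ = 1.06 × 6.0262 = 6.3878 mm/d
Over 15 days: 6.3878 × 15 = 95.817 mm

95.8 mm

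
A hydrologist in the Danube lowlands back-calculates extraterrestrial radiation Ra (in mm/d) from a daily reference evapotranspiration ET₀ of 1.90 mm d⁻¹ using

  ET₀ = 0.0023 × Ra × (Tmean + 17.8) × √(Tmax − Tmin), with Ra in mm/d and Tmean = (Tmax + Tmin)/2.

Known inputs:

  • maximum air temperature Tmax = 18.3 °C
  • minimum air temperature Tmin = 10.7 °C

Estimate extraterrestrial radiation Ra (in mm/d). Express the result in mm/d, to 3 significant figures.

Tmean = 14.50 °C; √ΔT = 2.7568
Ra = ET₀ / [0.0023 × (Tmean+17.8) × √ΔT] = 1.90 / (0.0023 × 32.30 × 2.7568) = 9.277 mm/d

9.28 mm/d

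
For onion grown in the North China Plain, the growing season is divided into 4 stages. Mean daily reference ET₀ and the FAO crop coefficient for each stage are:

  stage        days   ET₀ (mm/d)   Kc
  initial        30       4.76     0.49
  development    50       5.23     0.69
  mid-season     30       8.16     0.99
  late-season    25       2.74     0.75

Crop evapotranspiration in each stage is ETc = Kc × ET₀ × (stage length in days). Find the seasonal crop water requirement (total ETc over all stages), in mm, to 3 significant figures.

initial: 0.49 × 4.76 × 30 = 69.97 mm
development: 0.69 × 5.23 × 50 = 180.44 mm
mid-season: 0.99 × 8.16 × 30 = 242.35 mm
late-season: 0.75 × 2.74 × 25 = 51.38 mm
Seasonal total = 544.14 mm

544 mm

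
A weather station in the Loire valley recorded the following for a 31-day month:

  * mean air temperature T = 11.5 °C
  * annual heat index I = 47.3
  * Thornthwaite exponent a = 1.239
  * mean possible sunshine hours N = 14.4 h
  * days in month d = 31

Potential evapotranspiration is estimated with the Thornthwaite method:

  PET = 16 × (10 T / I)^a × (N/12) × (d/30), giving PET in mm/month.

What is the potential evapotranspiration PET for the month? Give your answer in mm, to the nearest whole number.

60 mm

10T/I = 10 × 11.5 / 47.3 = 2.4313
(10T/I)^a = 2.4313^1.239 = 3.0064
Uncorrected PET = 16 × 3.0064 = 48.102 mm
Correction = (N/12)(d/30) = (14.4/12)(31/30) = 1.2400
PET = 48.102 × 1.2400 = 59.646 mm/month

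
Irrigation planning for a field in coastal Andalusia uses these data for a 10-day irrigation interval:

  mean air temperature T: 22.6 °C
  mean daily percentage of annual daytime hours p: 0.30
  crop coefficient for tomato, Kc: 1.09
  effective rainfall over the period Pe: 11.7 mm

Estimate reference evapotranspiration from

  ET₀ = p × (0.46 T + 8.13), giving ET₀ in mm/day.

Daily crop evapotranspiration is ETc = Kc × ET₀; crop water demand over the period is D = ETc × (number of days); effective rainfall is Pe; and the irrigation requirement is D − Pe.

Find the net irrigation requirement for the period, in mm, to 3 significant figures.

48.9 mm

ET₀ = 0.30 × (0.46 × 22.6 + 8.13) = 0.30 × 18.526 = 5.5578 mm/d
ETc = Kc × ET₀ = 1.09 × 5.5578 = 6.0580 mm/d
Crop demand D = ETc × 10 d = 6.0580 × 10 = 60.580 mm
D − Pe = 60.580 − 11.7 = 48.880 mm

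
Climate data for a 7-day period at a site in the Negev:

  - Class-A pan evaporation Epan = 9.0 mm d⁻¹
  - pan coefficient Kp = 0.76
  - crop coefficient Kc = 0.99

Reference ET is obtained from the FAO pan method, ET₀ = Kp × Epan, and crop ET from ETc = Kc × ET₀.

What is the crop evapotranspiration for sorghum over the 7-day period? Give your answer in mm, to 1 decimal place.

ET₀ = 0.76 × 9.0 = 6.8400 mm/d
ETc = Kc × ET₀ = 0.99 × 6.8400 = 6.7716 mm/d
Over 7 days: 6.7716 × 7 = 47.401 mm

47.4 mm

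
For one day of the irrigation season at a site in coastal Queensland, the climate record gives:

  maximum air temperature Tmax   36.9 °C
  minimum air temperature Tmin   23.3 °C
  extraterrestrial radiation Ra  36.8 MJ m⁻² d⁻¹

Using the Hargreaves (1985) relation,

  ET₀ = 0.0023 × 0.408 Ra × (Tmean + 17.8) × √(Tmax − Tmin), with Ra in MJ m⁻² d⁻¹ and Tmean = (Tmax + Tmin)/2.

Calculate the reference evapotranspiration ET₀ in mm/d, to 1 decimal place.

6.1 mm/d

Tmean = (36.9 + 23.3)/2 = 30.10 °C
0.408 Ra = 0.408 × 36.8 = 15.0144 mm/d equivalent
ET₀ = 0.0023 × 15.0144 × (30.10 + 17.8) × √13.6 = 0.0023 × 15.0144 × 47.90 × 3.6878 = 6.1001 mm/d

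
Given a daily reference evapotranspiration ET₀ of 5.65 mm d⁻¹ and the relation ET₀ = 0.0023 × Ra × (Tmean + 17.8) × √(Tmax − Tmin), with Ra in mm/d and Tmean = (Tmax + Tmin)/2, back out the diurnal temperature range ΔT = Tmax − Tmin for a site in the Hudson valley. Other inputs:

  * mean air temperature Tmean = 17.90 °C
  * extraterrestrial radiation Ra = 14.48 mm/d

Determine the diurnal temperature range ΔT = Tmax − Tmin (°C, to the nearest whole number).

√ΔT = ET₀ / [0.0023 × Ra × (Tmean+17.8)] = 5.65 / (0.0023 × 14.48 × 35.70) = 4.7521
ΔT = 4.7521² = 22.582 °C

23 °C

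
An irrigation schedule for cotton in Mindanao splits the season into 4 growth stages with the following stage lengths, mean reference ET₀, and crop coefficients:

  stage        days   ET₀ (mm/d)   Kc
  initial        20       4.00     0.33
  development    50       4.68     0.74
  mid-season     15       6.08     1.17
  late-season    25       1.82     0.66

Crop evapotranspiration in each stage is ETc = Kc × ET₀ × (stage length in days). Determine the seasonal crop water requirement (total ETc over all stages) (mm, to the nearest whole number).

336 mm

initial: 0.33 × 4.00 × 20 = 26.40 mm
development: 0.74 × 4.68 × 50 = 173.16 mm
mid-season: 1.17 × 6.08 × 15 = 106.70 mm
late-season: 0.66 × 1.82 × 25 = 30.03 mm
Seasonal total = 336.29 mm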